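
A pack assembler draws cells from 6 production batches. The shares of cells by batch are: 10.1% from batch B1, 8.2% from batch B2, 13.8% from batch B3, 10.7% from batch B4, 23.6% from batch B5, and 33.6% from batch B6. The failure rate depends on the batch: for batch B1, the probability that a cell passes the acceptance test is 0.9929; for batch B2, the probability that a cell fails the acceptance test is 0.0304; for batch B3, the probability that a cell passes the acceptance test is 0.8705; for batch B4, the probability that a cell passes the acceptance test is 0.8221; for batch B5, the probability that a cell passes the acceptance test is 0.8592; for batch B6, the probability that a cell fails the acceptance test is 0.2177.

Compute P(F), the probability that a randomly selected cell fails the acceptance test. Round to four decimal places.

P(F) ≈ 0.1465

P(F|B1) = 1 − 0.9929 = 0.0071.
P(F|B3) = 1 − 0.8705 = 0.1295.
P(F|B4) = 1 − 0.8221 = 0.1779.
P(F|B5) = 1 − 0.8592 = 0.1408.
By the law of total probability,
P(F) = P(F|B1)·P(B1) + P(F|B2)·P(B2) + P(F|B3)·P(B3) + P(F|B4)·P(B4) + P(F|B5)·P(B5) + P(F|B6)·P(B6)
      = 0.0071·0.101 + 0.0304·0.082 + 0.1295·0.138 + 0.1779·0.107 + 0.1408·0.236 + 0.2177·0.336
      = 0.0007171 + 0.0024928 + 0.017871 + 0.0190353 + 0.0332288 + 0.0731472 = 0.1464922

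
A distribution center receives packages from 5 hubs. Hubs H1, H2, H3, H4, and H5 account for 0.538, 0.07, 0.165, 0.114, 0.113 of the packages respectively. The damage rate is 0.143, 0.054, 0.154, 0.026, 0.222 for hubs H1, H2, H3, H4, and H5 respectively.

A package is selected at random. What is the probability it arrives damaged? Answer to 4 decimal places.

P(D) ≈ 0.1342

By the law of total probability,
P(D) = P(D|H1)·P(H1) + P(D|H2)·P(H2) + P(D|H3)·P(H3) + P(D|H4)·P(H4) + P(D|H5)·P(H5)
      = 0.143·0.538 + 0.054·0.07 + 0.154·0.165 + 0.026·0.114 + 0.222·0.113
      = 0.076934 + 0.00378 + 0.02541 + 0.002964 + 0.025086 = 0.134174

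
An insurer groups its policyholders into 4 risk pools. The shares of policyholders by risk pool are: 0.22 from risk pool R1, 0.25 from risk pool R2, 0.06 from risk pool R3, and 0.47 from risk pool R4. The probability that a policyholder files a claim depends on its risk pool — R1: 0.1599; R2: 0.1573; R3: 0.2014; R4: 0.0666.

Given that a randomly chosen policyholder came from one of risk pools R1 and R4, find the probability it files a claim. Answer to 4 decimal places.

P(C|S) ≈ 0.0963

Let S = {R1, R4}.
P(S) = 0.22 + 0.47 = 0.69.
P(C ∩ S) = 0.1599·0.22 + 0.0666·0.47 = 0.035178 + 0.031302 = 0.06648.
P(C | S) = 0.06648 / 0.69 = 0.096348…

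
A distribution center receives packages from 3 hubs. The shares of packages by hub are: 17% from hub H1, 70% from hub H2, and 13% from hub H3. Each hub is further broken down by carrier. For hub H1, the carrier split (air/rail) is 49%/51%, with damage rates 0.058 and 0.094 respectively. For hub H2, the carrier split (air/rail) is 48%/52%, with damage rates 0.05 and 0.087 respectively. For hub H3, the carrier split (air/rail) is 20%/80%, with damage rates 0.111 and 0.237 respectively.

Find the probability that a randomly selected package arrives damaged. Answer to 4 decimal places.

P(D) ≈ 0.0890

P(D|H1) = 0.49·0.058 + 0.51·0.094 = 0.02842 + 0.04794 = 0.07636
P(D|H2) = 0.48·0.05 + 0.52·0.087 = 0.024 + 0.04524 = 0.06924
P(D|H3) = 0.2·0.111 + 0.8·0.237 = 0.0222 + 0.1896 = 0.2118
By total probability over the outer partition,
P(D) = 0.17·0.07636 + 0.7·0.06924 + 0.13·0.2118
      = 0.0129812 + 0.048468 + 0.027534 = 0.0889832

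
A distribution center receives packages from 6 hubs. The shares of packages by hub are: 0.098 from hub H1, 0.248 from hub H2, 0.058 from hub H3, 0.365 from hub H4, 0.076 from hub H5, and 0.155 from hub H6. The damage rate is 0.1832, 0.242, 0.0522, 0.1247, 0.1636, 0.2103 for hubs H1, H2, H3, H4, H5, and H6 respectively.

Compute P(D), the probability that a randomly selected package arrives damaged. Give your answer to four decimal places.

0.1715

P(D) = P(D|H1)·P(H1) + P(D|H2)·P(H2) + P(D|H3)·P(H3) + P(D|H4)·P(H4) + P(D|H5)·P(H5) + P(D|H6)·P(H6)
      = 0.1832·0.098 + 0.242·0.248 + 0.0522·0.058 + 0.1247·0.365 + 0.1636·0.076 + 0.2103·0.155
      = 0.0179536 + 0.060016 + 0.0030276 + 0.0455155 + 0.0124336 + 0.0325965 = 0.1715428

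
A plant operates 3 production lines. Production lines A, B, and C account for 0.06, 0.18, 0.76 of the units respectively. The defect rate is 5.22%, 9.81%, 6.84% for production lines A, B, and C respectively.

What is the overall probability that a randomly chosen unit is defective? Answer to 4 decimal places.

0.0728

P(D) = P(D|A)·P(A) + P(D|B)·P(B) + P(D|C)·P(C)
      = 0.0522·0.06 + 0.0981·0.18 + 0.0684·0.76
      = 0.003132 + 0.017658 + 0.051984 = 0.072774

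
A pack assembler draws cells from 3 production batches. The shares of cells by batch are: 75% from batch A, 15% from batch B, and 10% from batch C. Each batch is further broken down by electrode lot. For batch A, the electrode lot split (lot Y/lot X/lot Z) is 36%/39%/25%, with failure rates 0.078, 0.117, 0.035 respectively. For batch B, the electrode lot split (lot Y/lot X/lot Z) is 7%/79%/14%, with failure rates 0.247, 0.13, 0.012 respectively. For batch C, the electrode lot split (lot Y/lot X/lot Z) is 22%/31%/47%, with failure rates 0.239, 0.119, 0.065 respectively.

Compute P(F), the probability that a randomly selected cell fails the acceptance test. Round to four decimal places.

P(F) ≈ 0.0921

P(F|A) = 0.36·0.078 + 0.39·0.117 + 0.25·0.035 = 0.02808 + 0.04563 + 0.00875 = 0.08246
P(F|B) = 0.07·0.247 + 0.79·0.13 + 0.14·0.012 = 0.01729 + 0.1027 + 0.00168 = 0.12167
P(F|C) = 0.22·0.239 + 0.31·0.119 + 0.47·0.065 = 0.05258 + 0.03689 + 0.03055 = 0.12002
By total probability over the outer partition,
P(F) = 0.75·0.08246 + 0.15·0.12167 + 0.1·0.12002
      = 0.061845 + 0.0182505 + 0.012002 = 0.0920975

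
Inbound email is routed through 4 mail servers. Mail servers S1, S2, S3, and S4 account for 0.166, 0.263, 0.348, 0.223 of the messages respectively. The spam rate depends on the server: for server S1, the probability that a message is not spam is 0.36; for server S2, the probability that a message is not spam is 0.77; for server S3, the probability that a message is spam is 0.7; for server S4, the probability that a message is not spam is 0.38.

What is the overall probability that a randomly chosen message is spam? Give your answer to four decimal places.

P(S|S1) = 1 − 0.36 = 0.64.
P(S|S2) = 1 − 0.77 = 0.23.
P(S|S4) = 1 − 0.38 = 0.62.
P(S) = P(S|S1)·P(S1) + P(S|S2)·P(S2) + P(S|S3)·P(S3) + P(S|S4)·P(S4)
      = 0.64·0.166 + 0.23·0.263 + 0.7·0.348 + 0.62·0.223
      = 0.10624 + 0.06049 + 0.2436 + 0.13826 = 0.54859

0.5486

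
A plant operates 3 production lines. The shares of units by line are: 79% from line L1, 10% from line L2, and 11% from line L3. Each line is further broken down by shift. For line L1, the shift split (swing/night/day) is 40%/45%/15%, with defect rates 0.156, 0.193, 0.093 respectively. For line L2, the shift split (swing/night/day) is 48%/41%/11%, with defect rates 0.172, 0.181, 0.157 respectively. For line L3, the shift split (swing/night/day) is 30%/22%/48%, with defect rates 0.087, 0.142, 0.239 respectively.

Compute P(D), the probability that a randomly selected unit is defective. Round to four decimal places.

0.1653

P(D|L1) = 0.4·0.156 + 0.45·0.193 + 0.15·0.093 = 0.0624 + 0.08685 + 0.01395 = 0.1632
P(D|L2) = 0.48·0.172 + 0.41·0.181 + 0.11·0.157 = 0.08256 + 0.07421 + 0.01727 = 0.17404
P(D|L3) = 0.3·0.087 + 0.22·0.142 + 0.48·0.239 = 0.0261 + 0.03124 + 0.11472 = 0.17206
Then overall,
P(D) = 0.79·0.1632 + 0.1·0.17404 + 0.11·0.17206
      = 0.128928 + 0.017404 + 0.0189266 = 0.1652586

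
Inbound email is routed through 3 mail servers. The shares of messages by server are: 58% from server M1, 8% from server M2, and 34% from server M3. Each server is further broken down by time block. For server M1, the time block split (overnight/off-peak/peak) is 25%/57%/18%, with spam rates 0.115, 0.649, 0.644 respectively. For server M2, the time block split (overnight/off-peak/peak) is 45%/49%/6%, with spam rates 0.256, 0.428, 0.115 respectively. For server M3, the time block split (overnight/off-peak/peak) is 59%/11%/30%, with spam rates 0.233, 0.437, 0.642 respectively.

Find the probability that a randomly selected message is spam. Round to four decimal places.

P(S) ≈ 0.4536

P(S|M1) = 0.25·0.115 + 0.57·0.649 + 0.18·0.644 = 0.02875 + 0.36993 + 0.11592 = 0.5146
P(S|M2) = 0.45·0.256 + 0.49·0.428 + 0.06·0.115 = 0.1152 + 0.20972 + 0.0069 = 0.33182
P(S|M3) = 0.59·0.233 + 0.11·0.437 + 0.3·0.642 = 0.13747 + 0.04807 + 0.1926 = 0.37814
By total probability over the outer partition,
P(S) = 0.58·0.5146 + 0.08·0.33182 + 0.34·0.37814
      = 0.298468 + 0.0265456 + 0.1285676 = 0.4535812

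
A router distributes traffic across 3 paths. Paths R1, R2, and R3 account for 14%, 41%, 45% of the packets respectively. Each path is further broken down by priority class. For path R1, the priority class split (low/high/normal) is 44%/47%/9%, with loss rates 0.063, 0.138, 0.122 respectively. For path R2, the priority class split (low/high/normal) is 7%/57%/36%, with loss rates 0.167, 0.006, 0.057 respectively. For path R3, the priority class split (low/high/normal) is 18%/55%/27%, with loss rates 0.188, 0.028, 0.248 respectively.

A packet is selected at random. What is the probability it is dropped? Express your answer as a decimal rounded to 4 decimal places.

0.0814

P(L|R1) = 0.44·0.063 + 0.47·0.138 + 0.09·0.122 = 0.02772 + 0.06486 + 0.01098 = 0.10356
P(L|R2) = 0.07·0.167 + 0.57·0.006 + 0.36·0.057 = 0.01169 + 0.00342 + 0.02052 = 0.03563
P(L|R3) = 0.18·0.188 + 0.55·0.028 + 0.27·0.248 = 0.03384 + 0.0154 + 0.06696 = 0.1162
Then overall,
P(L) = 0.14·0.10356 + 0.41·0.03563 + 0.45·0.1162
      = 0.0144984 + 0.0146083 + 0.05229 = 0.0813967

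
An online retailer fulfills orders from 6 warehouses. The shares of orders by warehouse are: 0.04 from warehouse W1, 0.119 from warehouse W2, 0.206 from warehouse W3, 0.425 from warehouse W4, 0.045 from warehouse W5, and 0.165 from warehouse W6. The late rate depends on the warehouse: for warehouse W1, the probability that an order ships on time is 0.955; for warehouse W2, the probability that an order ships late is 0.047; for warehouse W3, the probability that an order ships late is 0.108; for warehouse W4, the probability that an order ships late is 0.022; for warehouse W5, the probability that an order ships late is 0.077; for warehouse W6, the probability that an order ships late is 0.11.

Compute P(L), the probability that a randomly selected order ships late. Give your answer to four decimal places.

P(L) ≈ 0.0606

P(L|W1) = 1 − 0.955 = 0.045.
P(L) = P(L|W1)·P(W1) + P(L|W2)·P(W2) + P(L|W3)·P(W3) + P(L|W4)·P(W4) + P(L|W5)·P(W5) + P(L|W6)·P(W6)
      = 0.045·0.04 + 0.047·0.119 + 0.108·0.206 + 0.022·0.425 + 0.077·0.045 + 0.11·0.165
      = 0.0018 + 0.005593 + 0.022248 + 0.00935 + 0.003465 + 0.01815 = 0.060606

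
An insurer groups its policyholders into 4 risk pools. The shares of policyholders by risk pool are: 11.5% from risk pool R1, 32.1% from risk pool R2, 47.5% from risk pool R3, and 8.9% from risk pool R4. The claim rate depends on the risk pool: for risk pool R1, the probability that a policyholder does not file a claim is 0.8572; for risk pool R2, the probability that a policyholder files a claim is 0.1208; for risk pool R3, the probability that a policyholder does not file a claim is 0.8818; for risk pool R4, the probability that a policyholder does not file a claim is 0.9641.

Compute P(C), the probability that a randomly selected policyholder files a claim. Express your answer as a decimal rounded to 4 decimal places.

P(C|R1) = 1 − 0.8572 = 0.1428.
P(C|R3) = 1 − 0.8818 = 0.1182.
P(C|R4) = 1 − 0.9641 = 0.0359.
Summing over the partition,
P(C) = P(C|R1)·P(R1) + P(C|R2)·P(R2) + P(C|R3)·P(R3) + P(C|R4)·P(R4)
      = 0.1428·0.115 + 0.1208·0.321 + 0.1182·0.475 + 0.0359·0.089
      = 0.016422 + 0.0387768 + 0.056145 + 0.0031951 = 0.1145389

0.1145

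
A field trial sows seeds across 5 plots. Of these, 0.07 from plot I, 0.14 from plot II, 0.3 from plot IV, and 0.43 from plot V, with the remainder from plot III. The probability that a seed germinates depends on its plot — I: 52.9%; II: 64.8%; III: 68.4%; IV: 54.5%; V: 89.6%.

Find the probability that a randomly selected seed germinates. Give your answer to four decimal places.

0.7176

P(III) = 1 − (0.07 + 0.14 + 0.3 + 0.43) = 0.06.
Summing over the partition,
P(G) = P(G|I)·P(I) + P(G|II)·P(II) + P(G|III)·P(III) + P(G|IV)·P(IV) + P(G|V)·P(V)
      = 0.529·0.07 + 0.648·0.14 + 0.684·0.06 + 0.545·0.3 + 0.896·0.43
      = 0.03703 + 0.09072 + 0.04104 + 0.1635 + 0.38528 = 0.71757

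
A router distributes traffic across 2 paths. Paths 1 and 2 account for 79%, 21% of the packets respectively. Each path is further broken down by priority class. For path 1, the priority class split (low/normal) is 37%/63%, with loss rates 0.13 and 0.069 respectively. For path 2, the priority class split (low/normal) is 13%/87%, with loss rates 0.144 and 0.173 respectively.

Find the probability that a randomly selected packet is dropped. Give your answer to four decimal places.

P(L|1) = 0.37·0.13 + 0.63·0.069 = 0.0481 + 0.04347 = 0.09157
P(L|2) = 0.13·0.144 + 0.87·0.173 = 0.01872 + 0.15051 = 0.16923
By total probability over the outer partition,
P(L) = 0.79·0.09157 + 0.21·0.16923
      = 0.0723403 + 0.0355383 = 0.1078786

P(L) ≈ 0.1079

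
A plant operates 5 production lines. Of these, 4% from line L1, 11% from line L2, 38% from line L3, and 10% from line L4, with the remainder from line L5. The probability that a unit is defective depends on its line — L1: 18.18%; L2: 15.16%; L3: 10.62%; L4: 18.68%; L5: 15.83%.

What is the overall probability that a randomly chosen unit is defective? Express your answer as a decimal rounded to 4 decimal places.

0.1416

P(L5) = 1 − (0.04 + 0.11 + 0.38 + 0.1) = 0.37.
P(D) = P(D|L1)·P(L1) + P(D|L2)·P(L2) + P(D|L3)·P(L3) + P(D|L4)·P(L4) + P(D|L5)·P(L5)
      = 0.1818·0.04 + 0.1516·0.11 + 0.1062·0.38 + 0.1868·0.1 + 0.1583·0.37
      = 0.007272 + 0.016676 + 0.040356 + 0.01868 + 0.058571 = 0.141555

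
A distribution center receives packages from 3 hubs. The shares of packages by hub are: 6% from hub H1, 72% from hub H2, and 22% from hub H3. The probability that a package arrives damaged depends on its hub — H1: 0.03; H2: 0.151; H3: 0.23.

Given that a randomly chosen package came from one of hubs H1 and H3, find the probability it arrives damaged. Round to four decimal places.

Let S = {H1, H3}.
P(S) = 0.06 + 0.22 = 0.28.
P(D ∩ S) = 0.03·0.06 + 0.23·0.22 = 0.0018 + 0.0506 = 0.0524.
P(D | S) = 0.0524 / 0.28 = 0.187143…

P(D|S) ≈ 0.1871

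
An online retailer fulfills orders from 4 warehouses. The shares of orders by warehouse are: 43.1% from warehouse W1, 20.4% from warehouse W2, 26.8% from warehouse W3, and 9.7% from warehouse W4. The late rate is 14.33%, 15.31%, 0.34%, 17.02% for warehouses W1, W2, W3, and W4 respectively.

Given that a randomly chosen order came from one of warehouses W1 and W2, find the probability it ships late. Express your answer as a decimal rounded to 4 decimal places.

P(L|S) ≈ 0.1464

Let S = {W1, W2}.
P(S) = 0.431 + 0.204 = 0.635.
P(L ∩ S) = 0.1433·0.431 + 0.1531·0.204 = 0.0617623 + 0.0312324 = 0.0929947.
P(L | S) = 0.0929947 / 0.635 = 0.146448…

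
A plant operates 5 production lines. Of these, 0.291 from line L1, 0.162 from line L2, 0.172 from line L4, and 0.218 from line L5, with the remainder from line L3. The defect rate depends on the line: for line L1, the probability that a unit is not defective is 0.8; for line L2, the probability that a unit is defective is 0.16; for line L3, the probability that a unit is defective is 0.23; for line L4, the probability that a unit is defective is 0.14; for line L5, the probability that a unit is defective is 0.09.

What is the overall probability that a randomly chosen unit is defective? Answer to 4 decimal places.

P(D) ≈ 0.1639

P(L3) = 1 − (0.291 + 0.162 + 0.172 + 0.218) = 0.157.
P(D|L1) = 1 − 0.8 = 0.2.
P(D) = P(D|L1)·P(L1) + P(D|L2)·P(L2) + P(D|L3)·P(L3) + P(D|L4)·P(L4) + P(D|L5)·P(L5)
      = 0.2·0.291 + 0.16·0.162 + 0.23·0.157 + 0.14·0.172 + 0.09·0.218
      = 0.0582 + 0.02592 + 0.03611 + 0.02408 + 0.01962 = 0.16393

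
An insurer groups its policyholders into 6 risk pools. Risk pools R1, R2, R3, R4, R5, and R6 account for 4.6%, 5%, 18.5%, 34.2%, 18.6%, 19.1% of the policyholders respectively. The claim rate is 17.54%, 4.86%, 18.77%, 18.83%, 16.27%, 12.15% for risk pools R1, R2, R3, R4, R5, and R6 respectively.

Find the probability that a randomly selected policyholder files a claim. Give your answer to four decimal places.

P(C) = P(C|R1)·P(R1) + P(C|R2)·P(R2) + P(C|R3)·P(R3) + P(C|R4)·P(R4) + P(C|R5)·P(R5) + P(C|R6)·P(R6)
      = 0.1754·0.046 + 0.0486·0.05 + 0.1877·0.185 + 0.1883·0.342 + 0.1627·0.186 + 0.1215·0.191
      = 0.0080684 + 0.00243 + 0.0347245 + 0.0643986 + 0.0302622 + 0.0232065 = 0.1630902

0.1631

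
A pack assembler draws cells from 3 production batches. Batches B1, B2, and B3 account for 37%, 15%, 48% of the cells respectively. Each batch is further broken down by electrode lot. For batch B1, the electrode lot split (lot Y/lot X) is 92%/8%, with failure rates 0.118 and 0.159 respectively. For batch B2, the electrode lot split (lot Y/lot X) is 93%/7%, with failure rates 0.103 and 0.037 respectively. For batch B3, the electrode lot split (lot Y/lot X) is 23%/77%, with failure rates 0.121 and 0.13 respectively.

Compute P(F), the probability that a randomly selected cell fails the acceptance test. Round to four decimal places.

0.1210

P(F|B1) = 0.92·0.118 + 0.08·0.159 = 0.10856 + 0.01272 = 0.12128
P(F|B2) = 0.93·0.103 + 0.07·0.037 = 0.09579 + 0.00259 = 0.09838
P(F|B3) = 0.23·0.121 + 0.77·0.13 = 0.02783 + 0.1001 = 0.12793
Then overall,
P(F) = 0.37·0.12128 + 0.15·0.09838 + 0.48·0.12793
      = 0.0448736 + 0.014757 + 0.0614064 = 0.121037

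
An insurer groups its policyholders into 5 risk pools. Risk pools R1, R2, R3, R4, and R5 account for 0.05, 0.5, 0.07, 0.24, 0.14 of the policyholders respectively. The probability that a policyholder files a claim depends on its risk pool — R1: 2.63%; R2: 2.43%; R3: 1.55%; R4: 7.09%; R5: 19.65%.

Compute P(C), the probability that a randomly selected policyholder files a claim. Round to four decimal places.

0.0591

P(C) = P(C|R1)·P(R1) + P(C|R2)·P(R2) + P(C|R3)·P(R3) + P(C|R4)·P(R4) + P(C|R5)·P(R5)
      = 0.0263·0.05 + 0.0243·0.5 + 0.0155·0.07 + 0.0709·0.24 + 0.1965·0.14
      = 0.001315 + 0.01215 + 0.001085 + 0.017016 + 0.02751 = 0.059076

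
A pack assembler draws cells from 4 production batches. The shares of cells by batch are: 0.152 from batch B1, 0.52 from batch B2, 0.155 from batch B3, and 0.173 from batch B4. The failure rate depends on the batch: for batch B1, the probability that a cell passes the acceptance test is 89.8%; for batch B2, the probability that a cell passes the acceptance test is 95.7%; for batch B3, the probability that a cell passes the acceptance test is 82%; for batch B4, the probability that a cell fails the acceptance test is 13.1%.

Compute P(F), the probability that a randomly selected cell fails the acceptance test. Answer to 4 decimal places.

0.0884

P(F|B1) = 1 − 0.898 = 0.102.
P(F|B2) = 1 − 0.957 = 0.043.
P(F|B3) = 1 − 0.82 = 0.18.
Summing over the partition,
P(F) = P(F|B1)·P(B1) + P(F|B2)·P(B2) + P(F|B3)·P(B3) + P(F|B4)·P(B4)
      = 0.102·0.152 + 0.043·0.52 + 0.18·0.155 + 0.131·0.173
      = 0.015504 + 0.02236 + 0.0279 + 0.022663 = 0.088427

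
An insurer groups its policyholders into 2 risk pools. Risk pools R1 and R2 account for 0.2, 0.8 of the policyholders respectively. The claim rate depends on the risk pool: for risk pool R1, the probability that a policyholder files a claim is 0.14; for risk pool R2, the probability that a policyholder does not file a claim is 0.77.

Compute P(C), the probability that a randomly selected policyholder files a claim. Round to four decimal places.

0.2120

P(C|R2) = 1 − 0.77 = 0.23.
Using total probability over the partition,
P(C) = P(C|R1)·P(R1) + P(C|R2)·P(R2)
      = 0.14·0.2 + 0.23·0.8
      = 0.028 + 0.184 = 0.212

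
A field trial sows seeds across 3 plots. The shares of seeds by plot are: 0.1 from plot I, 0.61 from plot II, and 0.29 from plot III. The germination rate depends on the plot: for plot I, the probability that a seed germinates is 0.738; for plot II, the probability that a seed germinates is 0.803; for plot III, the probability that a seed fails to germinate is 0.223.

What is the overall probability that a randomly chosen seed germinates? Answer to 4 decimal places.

P(G|III) = 1 − 0.223 = 0.777.
Summing over the partition,
P(G) = P(G|I)·P(I) + P(G|II)·P(II) + P(G|III)·P(III)
      = 0.738·0.1 + 0.803·0.61 + 0.777·0.29
      = 0.0738 + 0.48983 + 0.22533 = 0.78896

P(G) ≈ 0.7890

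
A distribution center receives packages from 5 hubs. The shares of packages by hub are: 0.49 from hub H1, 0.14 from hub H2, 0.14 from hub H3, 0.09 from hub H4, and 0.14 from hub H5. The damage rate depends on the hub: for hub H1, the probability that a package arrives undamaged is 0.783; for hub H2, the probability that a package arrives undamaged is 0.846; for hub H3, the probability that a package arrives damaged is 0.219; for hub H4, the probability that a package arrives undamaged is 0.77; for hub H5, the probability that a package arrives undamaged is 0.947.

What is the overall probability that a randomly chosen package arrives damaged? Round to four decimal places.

P(D|H1) = 1 − 0.783 = 0.217.
P(D|H2) = 1 − 0.846 = 0.154.
P(D|H4) = 1 − 0.77 = 0.23.
P(D|H5) = 1 − 0.947 = 0.053.
P(D) = P(D|H1)·P(H1) + P(D|H2)·P(H2) + P(D|H3)·P(H3) + P(D|H4)·P(H4) + P(D|H5)·P(H5)
      = 0.217·0.49 + 0.154·0.14 + 0.219·0.14 + 0.23·0.09 + 0.053·0.14
      = 0.10633 + 0.02156 + 0.03066 + 0.0207 + 0.00742 = 0.18667

P(D) ≈ 0.1867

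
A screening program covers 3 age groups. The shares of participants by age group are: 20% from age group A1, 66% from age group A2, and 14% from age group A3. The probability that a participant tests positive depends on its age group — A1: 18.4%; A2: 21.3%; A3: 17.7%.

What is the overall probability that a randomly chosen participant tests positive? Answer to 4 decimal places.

P(T) ≈ 0.2022

Using total probability over the partition,
P(T) = P(T|A1)·P(A1) + P(T|A2)·P(A2) + P(T|A3)·P(A3)
      = 0.184·0.2 + 0.213·0.66 + 0.177·0.14
      = 0.0368 + 0.14058 + 0.02478 = 0.20216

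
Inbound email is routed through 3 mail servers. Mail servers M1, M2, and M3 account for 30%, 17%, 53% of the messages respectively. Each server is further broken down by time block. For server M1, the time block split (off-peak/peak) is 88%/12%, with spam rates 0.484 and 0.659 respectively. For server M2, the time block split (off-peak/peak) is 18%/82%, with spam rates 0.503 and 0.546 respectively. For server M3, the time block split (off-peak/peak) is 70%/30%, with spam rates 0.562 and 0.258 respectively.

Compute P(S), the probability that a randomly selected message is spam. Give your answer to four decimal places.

P(S|M1) = 0.88·0.484 + 0.12·0.659 = 0.42592 + 0.07908 = 0.505
P(S|M2) = 0.18·0.503 + 0.82·0.546 = 0.09054 + 0.44772 = 0.53826
P(S|M3) = 0.7·0.562 + 0.3·0.258 = 0.3934 + 0.0774 = 0.4708
By total probability over the outer partition,
P(S) = 0.3·0.505 + 0.17·0.53826 + 0.53·0.4708
      = 0.1515 + 0.0915042 + 0.249524 = 0.4925282

0.4925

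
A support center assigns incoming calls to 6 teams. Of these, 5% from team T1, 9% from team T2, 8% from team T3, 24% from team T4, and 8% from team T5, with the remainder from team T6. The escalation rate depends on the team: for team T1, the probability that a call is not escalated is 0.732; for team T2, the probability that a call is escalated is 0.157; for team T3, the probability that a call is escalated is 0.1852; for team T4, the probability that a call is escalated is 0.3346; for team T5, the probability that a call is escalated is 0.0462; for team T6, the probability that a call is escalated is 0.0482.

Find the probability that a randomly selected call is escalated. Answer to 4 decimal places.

P(T6) = 1 − (0.05 + 0.09 + 0.08 + 0.24 + 0.08) = 0.46.
P(E|T1) = 1 − 0.732 = 0.268.
Using total probability over the partition,
P(E) = P(E|T1)·P(T1) + P(E|T2)·P(T2) + P(E|T3)·P(T3) + P(E|T4)·P(T4) + P(E|T5)·P(T5) + P(E|T6)·P(T6)
      = 0.268·0.05 + 0.157·0.09 + 0.1852·0.08 + 0.3346·0.24 + 0.0462·0.08 + 0.0482·0.46
      = 0.0134 + 0.01413 + 0.014816 + 0.080304 + 0.003696 + 0.022172 = 0.148518

0.1485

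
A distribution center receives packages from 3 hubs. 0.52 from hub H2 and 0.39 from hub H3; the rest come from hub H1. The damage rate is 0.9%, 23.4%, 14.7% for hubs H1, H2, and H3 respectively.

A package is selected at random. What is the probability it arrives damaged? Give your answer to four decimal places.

P(D) ≈ 0.1798

P(H1) = 1 − (0.52 + 0.39) = 0.09.
By the law of total probability,
P(D) = P(D|H1)·P(H1) + P(D|H2)·P(H2) + P(D|H3)·P(H3)
      = 0.009·0.09 + 0.234·0.52 + 0.147·0.39
      = 0.00081 + 0.12168 + 0.05733 = 0.17982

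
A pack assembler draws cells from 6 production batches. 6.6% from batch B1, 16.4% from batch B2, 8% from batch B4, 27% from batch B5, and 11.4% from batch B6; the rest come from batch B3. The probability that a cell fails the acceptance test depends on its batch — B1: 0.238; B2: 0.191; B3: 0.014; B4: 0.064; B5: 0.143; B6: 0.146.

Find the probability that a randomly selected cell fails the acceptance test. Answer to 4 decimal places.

P(F) ≈ 0.1117

P(B3) = 1 − (0.066 + 0.164 + 0.08 + 0.27 + 0.114) = 0.306.
Summing over the partition,
P(F) = P(F|B1)·P(B1) + P(F|B2)·P(B2) + P(F|B3)·P(B3) + P(F|B4)·P(B4) + P(F|B5)·P(B5) + P(F|B6)·P(B6)
      = 0.238·0.066 + 0.191·0.164 + 0.014·0.306 + 0.064·0.08 + 0.143·0.27 + 0.146·0.114
      = 0.015708 + 0.031324 + 0.004284 + 0.00512 + 0.03861 + 0.016644 = 0.11169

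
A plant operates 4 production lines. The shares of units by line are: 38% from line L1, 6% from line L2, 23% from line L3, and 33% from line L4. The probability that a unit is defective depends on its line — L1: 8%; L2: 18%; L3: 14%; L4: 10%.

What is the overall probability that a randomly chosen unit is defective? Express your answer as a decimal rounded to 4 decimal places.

P(D) = P(D|L1)·P(L1) + P(D|L2)·P(L2) + P(D|L3)·P(L3) + P(D|L4)·P(L4)
      = 0.08·0.38 + 0.18·0.06 + 0.14·0.23 + 0.1·0.33
      = 0.0304 + 0.0108 + 0.0322 + 0.033 = 0.1064

P(D) ≈ 0.1064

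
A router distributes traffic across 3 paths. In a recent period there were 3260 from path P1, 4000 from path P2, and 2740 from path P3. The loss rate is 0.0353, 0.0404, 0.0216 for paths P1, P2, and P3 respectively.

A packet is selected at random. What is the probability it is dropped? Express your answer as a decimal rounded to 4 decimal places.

P(L) ≈ 0.0336

Total: 3260 + 4000 + 2740 = 10000.
P(P1) = 3260/10000 = 0.326. P(P2) = 4000/10000 = 0.4. P(P3) = 2740/10000 = 0.274.
P(L) = P(L|P1)·P(P1) + P(L|P2)·P(P2) + P(L|P3)·P(P3)
      = 0.0353·0.326 + 0.0404·0.4 + 0.0216·0.274
      = 0.0115078 + 0.01616 + 0.0059184 = 0.0335862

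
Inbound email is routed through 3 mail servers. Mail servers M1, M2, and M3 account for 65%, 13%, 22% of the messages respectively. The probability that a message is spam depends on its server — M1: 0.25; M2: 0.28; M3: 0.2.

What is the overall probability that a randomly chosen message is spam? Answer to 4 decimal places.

P(S) ≈ 0.2429

P(S) = P(S|M1)·P(M1) + P(S|M2)·P(M2) + P(S|M3)·P(M3)
      = 0.25·0.65 + 0.28·0.13 + 0.2·0.22
      = 0.1625 + 0.0364 + 0.044 = 0.2429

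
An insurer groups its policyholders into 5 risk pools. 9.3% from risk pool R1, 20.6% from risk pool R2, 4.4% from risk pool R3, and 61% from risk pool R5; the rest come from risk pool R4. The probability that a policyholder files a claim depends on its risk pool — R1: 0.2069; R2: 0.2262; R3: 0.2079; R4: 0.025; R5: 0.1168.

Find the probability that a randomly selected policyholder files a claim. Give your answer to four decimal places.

0.1474

P(R4) = 1 − (0.093 + 0.206 + 0.044 + 0.61) = 0.047.
Using total probability over the partition,
P(C) = P(C|R1)·P(R1) + P(C|R2)·P(R2) + P(C|R3)·P(R3) + P(C|R4)·P(R4) + P(C|R5)·P(R5)
      = 0.2069·0.093 + 0.2262·0.206 + 0.2079·0.044 + 0.025·0.047 + 0.1168·0.61
      = 0.0192417 + 0.0465972 + 0.0091476 + 0.001175 + 0.071248 = 0.1474095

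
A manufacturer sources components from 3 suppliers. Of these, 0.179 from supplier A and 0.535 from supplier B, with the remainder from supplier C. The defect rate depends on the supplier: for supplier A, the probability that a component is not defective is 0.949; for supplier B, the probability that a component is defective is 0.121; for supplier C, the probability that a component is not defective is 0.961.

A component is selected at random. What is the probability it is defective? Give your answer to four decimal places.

0.0850

P(C) = 1 − (0.179 + 0.535) = 0.286.
P(D|A) = 1 − 0.949 = 0.051.
P(D|C) = 1 − 0.961 = 0.039.
Using total probability over the partition,
P(D) = P(D|A)·P(A) + P(D|B)·P(B) + P(D|C)·P(C)
      = 0.051·0.179 + 0.121·0.535 + 0.039·0.286
      = 0.009129 + 0.064735 + 0.011154 = 0.085018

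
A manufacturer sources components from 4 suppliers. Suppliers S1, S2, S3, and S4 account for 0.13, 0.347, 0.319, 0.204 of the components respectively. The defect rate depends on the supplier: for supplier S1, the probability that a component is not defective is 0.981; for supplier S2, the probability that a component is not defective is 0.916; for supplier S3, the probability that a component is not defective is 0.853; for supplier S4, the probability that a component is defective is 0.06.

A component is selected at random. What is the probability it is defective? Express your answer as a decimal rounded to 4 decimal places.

P(D|S1) = 1 − 0.981 = 0.019.
P(D|S2) = 1 − 0.916 = 0.084.
P(D|S3) = 1 − 0.853 = 0.147.
By the law of total probability,
P(D) = P(D|S1)·P(S1) + P(D|S2)·P(S2) + P(D|S3)·P(S3) + P(D|S4)·P(S4)
      = 0.019·0.13 + 0.084·0.347 + 0.147·0.319 + 0.06·0.204
      = 0.00247 + 0.029148 + 0.046893 + 0.01224 = 0.090751

0.0908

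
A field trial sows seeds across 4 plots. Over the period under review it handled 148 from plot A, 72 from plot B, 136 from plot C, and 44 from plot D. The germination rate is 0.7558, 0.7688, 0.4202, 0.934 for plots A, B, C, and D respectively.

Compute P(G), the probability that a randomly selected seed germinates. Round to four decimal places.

Total: 148 + 72 + 136 + 44 = 400.
P(A) = 148/400 = 0.37. P(B) = 72/400 = 0.18. P(C) = 136/400 = 0.34. P(D) = 44/400 = 0.11.
P(G) = P(G|A)·P(A) + P(G|B)·P(B) + P(G|C)·P(C) + P(G|D)·P(D)
      = 0.7558·0.37 + 0.7688·0.18 + 0.4202·0.34 + 0.934·0.11
      = 0.279646 + 0.138384 + 0.142868 + 0.10274 = 0.663638

0.6636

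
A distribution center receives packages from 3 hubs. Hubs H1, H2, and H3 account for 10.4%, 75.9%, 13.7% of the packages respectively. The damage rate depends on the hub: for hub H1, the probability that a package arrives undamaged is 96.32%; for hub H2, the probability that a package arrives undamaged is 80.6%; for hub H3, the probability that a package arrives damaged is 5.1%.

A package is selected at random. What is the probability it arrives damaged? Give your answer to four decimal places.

0.1581

P(D|H1) = 1 − 0.9632 = 0.0368.
P(D|H2) = 1 − 0.806 = 0.194.
Using total probability over the partition,
P(D) = P(D|H1)·P(H1) + P(D|H2)·P(H2) + P(D|H3)·P(H3)
      = 0.0368·0.104 + 0.194·0.759 + 0.051·0.137
      = 0.0038272 + 0.147246 + 0.006987 = 0.1580602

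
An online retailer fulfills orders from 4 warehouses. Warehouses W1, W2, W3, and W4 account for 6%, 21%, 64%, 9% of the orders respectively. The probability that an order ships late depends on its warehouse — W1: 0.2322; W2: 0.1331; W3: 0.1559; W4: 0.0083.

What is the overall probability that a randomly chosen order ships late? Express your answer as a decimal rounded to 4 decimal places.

0.1424

P(L) = P(L|W1)·P(W1) + P(L|W2)·P(W2) + P(L|W3)·P(W3) + P(L|W4)·P(W4)
      = 0.2322·0.06 + 0.1331·0.21 + 0.1559·0.64 + 0.0083·0.09
      = 0.013932 + 0.027951 + 0.099776 + 0.000747 = 0.142406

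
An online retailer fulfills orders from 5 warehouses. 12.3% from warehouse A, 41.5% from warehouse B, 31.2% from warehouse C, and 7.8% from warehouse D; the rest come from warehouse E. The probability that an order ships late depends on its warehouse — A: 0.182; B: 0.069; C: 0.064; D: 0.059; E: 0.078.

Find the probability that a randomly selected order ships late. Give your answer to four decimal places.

P(E) = 1 − (0.123 + 0.415 + 0.312 + 0.078) = 0.072.
P(L) = P(L|A)·P(A) + P(L|B)·P(B) + P(L|C)·P(C) + P(L|D)·P(D) + P(L|E)·P(E)
      = 0.182·0.123 + 0.069·0.415 + 0.064·0.312 + 0.059·0.078 + 0.078·0.072
      = 0.022386 + 0.028635 + 0.019968 + 0.004602 + 0.005616 = 0.081207

P(L) ≈ 0.0812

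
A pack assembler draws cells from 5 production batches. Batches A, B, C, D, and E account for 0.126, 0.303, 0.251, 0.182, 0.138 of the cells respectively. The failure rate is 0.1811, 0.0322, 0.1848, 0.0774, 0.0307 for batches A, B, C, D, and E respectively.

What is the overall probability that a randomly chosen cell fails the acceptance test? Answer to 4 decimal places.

0.0973

P(F) = P(F|A)·P(A) + P(F|B)·P(B) + P(F|C)·P(C) + P(F|D)·P(D) + P(F|E)·P(E)
      = 0.1811·0.126 + 0.0322·0.303 + 0.1848·0.251 + 0.0774·0.182 + 0.0307·0.138
      = 0.0228186 + 0.0097566 + 0.0463848 + 0.0140868 + 0.0042366 = 0.0972834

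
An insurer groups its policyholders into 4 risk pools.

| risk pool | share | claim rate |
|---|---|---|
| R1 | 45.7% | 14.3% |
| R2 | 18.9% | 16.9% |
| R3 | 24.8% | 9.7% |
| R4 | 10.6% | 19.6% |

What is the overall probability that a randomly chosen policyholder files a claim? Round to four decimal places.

0.1421

P(C) = P(C|R1)·P(R1) + P(C|R2)·P(R2) + P(C|R3)·P(R3) + P(C|R4)·P(R4)
      = 0.143·0.457 + 0.169·0.189 + 0.097·0.248 + 0.196·0.106
      = 0.065351 + 0.031941 + 0.024056 + 0.020776 = 0.142124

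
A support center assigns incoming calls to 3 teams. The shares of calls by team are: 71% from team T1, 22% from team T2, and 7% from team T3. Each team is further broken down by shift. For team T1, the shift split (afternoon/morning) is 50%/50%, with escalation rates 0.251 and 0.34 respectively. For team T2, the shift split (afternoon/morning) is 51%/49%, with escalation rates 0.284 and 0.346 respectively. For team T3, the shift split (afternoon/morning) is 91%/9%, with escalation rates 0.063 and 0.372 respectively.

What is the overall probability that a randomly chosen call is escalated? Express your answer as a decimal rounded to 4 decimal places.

P(E|T1) = 0.5·0.251 + 0.5·0.34 = 0.1255 + 0.17 = 0.2955
P(E|T2) = 0.51·0.284 + 0.49·0.346 = 0.14484 + 0.16954 = 0.31438
P(E|T3) = 0.91·0.063 + 0.09·0.372 = 0.05733 + 0.03348 = 0.09081
By total probability over the outer partition,
P(E) = 0.71·0.2955 + 0.22·0.31438 + 0.07·0.09081
      = 0.209805 + 0.0691636 + 0.0063567 = 0.2853253

0.2853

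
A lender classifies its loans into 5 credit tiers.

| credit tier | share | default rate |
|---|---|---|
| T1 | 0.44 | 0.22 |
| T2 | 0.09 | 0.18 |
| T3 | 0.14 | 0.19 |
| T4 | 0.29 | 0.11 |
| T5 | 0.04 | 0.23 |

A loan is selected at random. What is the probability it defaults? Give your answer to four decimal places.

P(D) = P(D|T1)·P(T1) + P(D|T2)·P(T2) + P(D|T3)·P(T3) + P(D|T4)·P(T4) + P(D|T5)·P(T5)
      = 0.22·0.44 + 0.18·0.09 + 0.19·0.14 + 0.11·0.29 + 0.23·0.04
      = 0.0968 + 0.0162 + 0.0266 + 0.0319 + 0.0092 = 0.1807

0.1807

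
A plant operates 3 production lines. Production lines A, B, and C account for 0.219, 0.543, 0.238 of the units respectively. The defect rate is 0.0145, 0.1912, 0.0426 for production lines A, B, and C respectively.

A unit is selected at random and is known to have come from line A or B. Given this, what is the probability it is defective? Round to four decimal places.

Let S = {A, B}.
P(S) = 0.219 + 0.543 = 0.762.
P(D ∩ S) = 0.0145·0.219 + 0.1912·0.543 = 0.0031755 + 0.1038216 = 0.1069971.
P(D | S) = 0.1069971 / 0.762 = 0.140416…

0.1404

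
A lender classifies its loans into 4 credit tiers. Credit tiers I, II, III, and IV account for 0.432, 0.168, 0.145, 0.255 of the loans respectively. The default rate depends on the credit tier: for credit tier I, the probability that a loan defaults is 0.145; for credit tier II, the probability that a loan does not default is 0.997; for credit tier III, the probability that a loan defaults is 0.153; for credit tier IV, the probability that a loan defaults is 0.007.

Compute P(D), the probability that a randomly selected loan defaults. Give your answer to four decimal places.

0.0871

P(D|II) = 1 − 0.997 = 0.003.
P(D) = P(D|I)·P(I) + P(D|II)·P(II) + P(D|III)·P(III) + P(D|IV)·P(IV)
      = 0.145·0.432 + 0.003·0.168 + 0.153·0.145 + 0.007·0.255
      = 0.06264 + 0.000504 + 0.022185 + 0.001785 = 0.087114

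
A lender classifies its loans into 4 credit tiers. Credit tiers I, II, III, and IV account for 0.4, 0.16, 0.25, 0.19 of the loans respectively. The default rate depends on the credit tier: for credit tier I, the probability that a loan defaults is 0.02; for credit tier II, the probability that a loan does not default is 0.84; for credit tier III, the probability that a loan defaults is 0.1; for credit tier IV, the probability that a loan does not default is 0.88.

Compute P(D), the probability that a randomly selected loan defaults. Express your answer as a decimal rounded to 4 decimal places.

0.0814

P(D|II) = 1 − 0.84 = 0.16.
P(D|IV) = 1 − 0.88 = 0.12.
P(D) = P(D|I)·P(I) + P(D|II)·P(II) + P(D|III)·P(III) + P(D|IV)·P(IV)
      = 0.02·0.4 + 0.16·0.16 + 0.1·0.25 + 0.12·0.19
      = 0.008 + 0.0256 + 0.025 + 0.0228 = 0.0814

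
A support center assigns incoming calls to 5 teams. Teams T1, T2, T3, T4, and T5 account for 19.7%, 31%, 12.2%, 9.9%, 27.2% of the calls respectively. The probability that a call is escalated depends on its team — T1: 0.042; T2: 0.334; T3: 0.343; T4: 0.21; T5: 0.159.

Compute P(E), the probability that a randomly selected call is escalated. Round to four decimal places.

P(E) = P(E|T1)·P(T1) + P(E|T2)·P(T2) + P(E|T3)·P(T3) + P(E|T4)·P(T4) + P(E|T5)·P(T5)
      = 0.042·0.197 + 0.334·0.31 + 0.343·0.122 + 0.21·0.099 + 0.159·0.272
      = 0.008274 + 0.10354 + 0.041846 + 0.02079 + 0.043248 = 0.217698

P(E) ≈ 0.2177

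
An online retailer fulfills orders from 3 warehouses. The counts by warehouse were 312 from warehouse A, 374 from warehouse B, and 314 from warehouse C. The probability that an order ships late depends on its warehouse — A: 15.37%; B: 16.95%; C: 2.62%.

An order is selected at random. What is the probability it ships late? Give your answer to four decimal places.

Total: 312 + 374 + 314 = 1000.
P(A) = 312/1000 = 0.312. P(B) = 374/1000 = 0.374. P(C) = 314/1000 = 0.314.
P(L) = P(L|A)·P(A) + P(L|B)·P(B) + P(L|C)·P(C)
      = 0.1537·0.312 + 0.1695·0.374 + 0.0262·0.314
      = 0.0479544 + 0.063393 + 0.0082268 = 0.1195742

0.1196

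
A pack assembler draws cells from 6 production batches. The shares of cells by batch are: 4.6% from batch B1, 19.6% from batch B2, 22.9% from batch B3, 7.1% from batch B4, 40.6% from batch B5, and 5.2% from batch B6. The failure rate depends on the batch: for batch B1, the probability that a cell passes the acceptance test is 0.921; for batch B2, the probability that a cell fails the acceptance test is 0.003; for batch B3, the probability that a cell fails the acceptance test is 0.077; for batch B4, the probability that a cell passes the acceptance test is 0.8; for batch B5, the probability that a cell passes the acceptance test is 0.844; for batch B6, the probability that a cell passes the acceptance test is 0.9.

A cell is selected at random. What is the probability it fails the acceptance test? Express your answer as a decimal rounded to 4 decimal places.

P(F|B1) = 1 − 0.921 = 0.079.
P(F|B4) = 1 − 0.8 = 0.2.
P(F|B5) = 1 − 0.844 = 0.156.
P(F|B6) = 1 − 0.9 = 0.1.
Summing over the partition,
P(F) = P(F|B1)·P(B1) + P(F|B2)·P(B2) + P(F|B3)·P(B3) + P(F|B4)·P(B4) + P(F|B5)·P(B5) + P(F|B6)·P(B6)
      = 0.079·0.046 + 0.003·0.196 + 0.077·0.229 + 0.2·0.071 + 0.156·0.406 + 0.1·0.052
      = 0.003634 + 0.000588 + 0.017633 + 0.0142 + 0.063336 + 0.0052 = 0.104591

0.1046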